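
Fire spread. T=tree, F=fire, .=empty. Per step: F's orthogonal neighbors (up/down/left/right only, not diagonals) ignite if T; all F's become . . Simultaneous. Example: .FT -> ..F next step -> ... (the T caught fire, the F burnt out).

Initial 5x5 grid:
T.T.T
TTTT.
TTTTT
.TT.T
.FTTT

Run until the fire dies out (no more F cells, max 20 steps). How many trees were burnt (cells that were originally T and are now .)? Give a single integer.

Step 1: +2 fires, +1 burnt (F count now 2)
Step 2: +3 fires, +2 burnt (F count now 3)
Step 3: +4 fires, +3 burnt (F count now 4)
Step 4: +4 fires, +4 burnt (F count now 4)
Step 5: +4 fires, +4 burnt (F count now 4)
Step 6: +0 fires, +4 burnt (F count now 0)
Fire out after step 6
Initially T: 18, now '.': 24
Total burnt (originally-T cells now '.'): 17

Answer: 17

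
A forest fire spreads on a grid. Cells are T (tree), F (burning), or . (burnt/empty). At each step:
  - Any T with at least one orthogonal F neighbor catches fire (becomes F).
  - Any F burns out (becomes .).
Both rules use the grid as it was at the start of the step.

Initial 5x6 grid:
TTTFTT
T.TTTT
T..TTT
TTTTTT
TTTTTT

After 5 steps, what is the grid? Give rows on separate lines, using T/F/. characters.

Step 1: 3 trees catch fire, 1 burn out
  TTF.FT
  T.TFTT
  T..TTT
  TTTTTT
  TTTTTT
Step 2: 5 trees catch fire, 3 burn out
  TF...F
  T.F.FT
  T..FTT
  TTTTTT
  TTTTTT
Step 3: 4 trees catch fire, 5 burn out
  F.....
  T....F
  T...FT
  TTTFTT
  TTTTTT
Step 4: 5 trees catch fire, 4 burn out
  ......
  F.....
  T....F
  TTF.FT
  TTTFTT
Step 5: 5 trees catch fire, 5 burn out
  ......
  ......
  F.....
  TF...F
  TTF.FT

......
......
F.....
TF...F
TTF.FT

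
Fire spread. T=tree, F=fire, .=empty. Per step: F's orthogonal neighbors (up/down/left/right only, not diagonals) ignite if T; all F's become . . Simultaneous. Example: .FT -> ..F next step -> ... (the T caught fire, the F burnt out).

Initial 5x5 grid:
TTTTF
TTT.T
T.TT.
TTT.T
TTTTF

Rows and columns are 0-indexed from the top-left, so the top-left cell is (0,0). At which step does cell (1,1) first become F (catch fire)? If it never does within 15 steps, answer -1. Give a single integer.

Step 1: cell (1,1)='T' (+4 fires, +2 burnt)
Step 2: cell (1,1)='T' (+2 fires, +4 burnt)
Step 3: cell (1,1)='T' (+4 fires, +2 burnt)
Step 4: cell (1,1)='F' (+5 fires, +4 burnt)
  -> target ignites at step 4
Step 5: cell (1,1)='.' (+3 fires, +5 burnt)
Step 6: cell (1,1)='.' (+1 fires, +3 burnt)
Step 7: cell (1,1)='.' (+0 fires, +1 burnt)
  fire out at step 7

4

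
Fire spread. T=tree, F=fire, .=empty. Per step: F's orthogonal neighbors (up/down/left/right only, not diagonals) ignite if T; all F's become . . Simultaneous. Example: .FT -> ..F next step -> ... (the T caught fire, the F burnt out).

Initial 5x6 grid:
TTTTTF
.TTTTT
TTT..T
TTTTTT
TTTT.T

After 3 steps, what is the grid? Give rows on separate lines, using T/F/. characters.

Step 1: 2 trees catch fire, 1 burn out
  TTTTF.
  .TTTTF
  TTT..T
  TTTTTT
  TTTT.T
Step 2: 3 trees catch fire, 2 burn out
  TTTF..
  .TTTF.
  TTT..F
  TTTTTT
  TTTT.T
Step 3: 3 trees catch fire, 3 burn out
  TTF...
  .TTF..
  TTT...
  TTTTTF
  TTTT.T

TTF...
.TTF..
TTT...
TTTTTF
TTTT.T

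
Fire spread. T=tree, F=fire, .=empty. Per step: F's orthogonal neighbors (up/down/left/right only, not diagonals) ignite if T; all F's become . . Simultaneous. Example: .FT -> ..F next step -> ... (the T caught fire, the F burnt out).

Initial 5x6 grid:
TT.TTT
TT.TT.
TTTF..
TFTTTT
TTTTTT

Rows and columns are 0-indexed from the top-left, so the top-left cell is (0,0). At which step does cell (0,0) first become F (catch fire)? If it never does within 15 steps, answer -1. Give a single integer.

Step 1: cell (0,0)='T' (+7 fires, +2 burnt)
Step 2: cell (0,0)='T' (+8 fires, +7 burnt)
Step 3: cell (0,0)='T' (+5 fires, +8 burnt)
Step 4: cell (0,0)='F' (+3 fires, +5 burnt)
  -> target ignites at step 4
Step 5: cell (0,0)='.' (+0 fires, +3 burnt)
  fire out at step 5

4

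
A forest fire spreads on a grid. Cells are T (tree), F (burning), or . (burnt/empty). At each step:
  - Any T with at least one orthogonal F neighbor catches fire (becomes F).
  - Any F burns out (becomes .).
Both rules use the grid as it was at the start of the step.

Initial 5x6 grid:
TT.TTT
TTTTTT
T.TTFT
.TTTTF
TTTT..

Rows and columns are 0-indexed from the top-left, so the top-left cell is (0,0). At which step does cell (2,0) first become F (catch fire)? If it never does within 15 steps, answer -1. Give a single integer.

Step 1: cell (2,0)='T' (+4 fires, +2 burnt)
Step 2: cell (2,0)='T' (+5 fires, +4 burnt)
Step 3: cell (2,0)='T' (+5 fires, +5 burnt)
Step 4: cell (2,0)='T' (+3 fires, +5 burnt)
Step 5: cell (2,0)='T' (+3 fires, +3 burnt)
Step 6: cell (2,0)='F' (+3 fires, +3 burnt)
  -> target ignites at step 6
Step 7: cell (2,0)='.' (+0 fires, +3 burnt)
  fire out at step 7

6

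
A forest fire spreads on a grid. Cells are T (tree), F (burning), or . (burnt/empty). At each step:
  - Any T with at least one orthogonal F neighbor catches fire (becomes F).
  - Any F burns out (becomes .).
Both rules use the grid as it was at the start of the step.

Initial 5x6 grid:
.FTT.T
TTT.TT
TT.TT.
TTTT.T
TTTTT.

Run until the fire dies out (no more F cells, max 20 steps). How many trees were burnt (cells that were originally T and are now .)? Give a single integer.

Answer: 21

Derivation:
Step 1: +2 fires, +1 burnt (F count now 2)
Step 2: +4 fires, +2 burnt (F count now 4)
Step 3: +2 fires, +4 burnt (F count now 2)
Step 4: +3 fires, +2 burnt (F count now 3)
Step 5: +3 fires, +3 burnt (F count now 3)
Step 6: +2 fires, +3 burnt (F count now 2)
Step 7: +2 fires, +2 burnt (F count now 2)
Step 8: +1 fires, +2 burnt (F count now 1)
Step 9: +1 fires, +1 burnt (F count now 1)
Step 10: +1 fires, +1 burnt (F count now 1)
Step 11: +0 fires, +1 burnt (F count now 0)
Fire out after step 11
Initially T: 22, now '.': 29
Total burnt (originally-T cells now '.'): 21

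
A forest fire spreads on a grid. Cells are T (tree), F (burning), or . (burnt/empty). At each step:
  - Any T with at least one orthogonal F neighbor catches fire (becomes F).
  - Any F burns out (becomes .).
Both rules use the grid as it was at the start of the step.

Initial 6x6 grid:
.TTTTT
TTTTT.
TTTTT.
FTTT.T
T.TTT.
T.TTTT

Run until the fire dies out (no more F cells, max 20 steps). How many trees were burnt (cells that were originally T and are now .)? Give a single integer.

Step 1: +3 fires, +1 burnt (F count now 3)
Step 2: +4 fires, +3 burnt (F count now 4)
Step 3: +4 fires, +4 burnt (F count now 4)
Step 4: +5 fires, +4 burnt (F count now 5)
Step 5: +5 fires, +5 burnt (F count now 5)
Step 6: +3 fires, +5 burnt (F count now 3)
Step 7: +2 fires, +3 burnt (F count now 2)
Step 8: +1 fires, +2 burnt (F count now 1)
Step 9: +0 fires, +1 burnt (F count now 0)
Fire out after step 9
Initially T: 28, now '.': 35
Total burnt (originally-T cells now '.'): 27

Answer: 27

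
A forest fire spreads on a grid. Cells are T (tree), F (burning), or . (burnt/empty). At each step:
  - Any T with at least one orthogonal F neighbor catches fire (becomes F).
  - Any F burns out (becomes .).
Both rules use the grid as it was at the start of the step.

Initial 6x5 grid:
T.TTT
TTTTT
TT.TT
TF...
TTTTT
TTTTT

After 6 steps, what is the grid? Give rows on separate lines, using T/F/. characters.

Step 1: 3 trees catch fire, 1 burn out
  T.TTT
  TTTTT
  TF.TT
  F....
  TFTTT
  TTTTT
Step 2: 5 trees catch fire, 3 burn out
  T.TTT
  TFTTT
  F..TT
  .....
  F.FTT
  TFTTT
Step 3: 5 trees catch fire, 5 burn out
  T.TTT
  F.FTT
  ...TT
  .....
  ...FT
  F.FTT
Step 4: 5 trees catch fire, 5 burn out
  F.FTT
  ...FT
  ...TT
  .....
  ....F
  ...FT
Step 5: 4 trees catch fire, 5 burn out
  ...FT
  ....F
  ...FT
  .....
  .....
  ....F
Step 6: 2 trees catch fire, 4 burn out
  ....F
  .....
  ....F
  .....
  .....
  .....

....F
.....
....F
.....
.....
.....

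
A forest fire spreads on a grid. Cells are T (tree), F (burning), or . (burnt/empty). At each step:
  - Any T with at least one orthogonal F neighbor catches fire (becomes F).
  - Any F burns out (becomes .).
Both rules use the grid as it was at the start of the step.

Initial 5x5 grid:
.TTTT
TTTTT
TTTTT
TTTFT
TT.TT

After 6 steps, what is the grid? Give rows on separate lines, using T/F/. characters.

Step 1: 4 trees catch fire, 1 burn out
  .TTTT
  TTTTT
  TTTFT
  TTF.F
  TT.FT
Step 2: 5 trees catch fire, 4 burn out
  .TTTT
  TTTFT
  TTF.F
  TF...
  TT..F
Step 3: 6 trees catch fire, 5 burn out
  .TTFT
  TTF.F
  TF...
  F....
  TF...
Step 4: 5 trees catch fire, 6 burn out
  .TF.F
  TF...
  F....
  .....
  F....
Step 5: 2 trees catch fire, 5 burn out
  .F...
  F....
  .....
  .....
  .....
Step 6: 0 trees catch fire, 2 burn out
  .....
  .....
  .....
  .....
  .....

.....
.....
.....
.....
.....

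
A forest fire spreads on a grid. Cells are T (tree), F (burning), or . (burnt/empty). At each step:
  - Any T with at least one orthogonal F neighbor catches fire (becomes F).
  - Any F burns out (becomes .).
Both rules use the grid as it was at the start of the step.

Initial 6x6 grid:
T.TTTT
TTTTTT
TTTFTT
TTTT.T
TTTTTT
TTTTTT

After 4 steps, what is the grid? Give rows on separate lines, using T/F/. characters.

Step 1: 4 trees catch fire, 1 burn out
  T.TTTT
  TTTFTT
  TTF.FT
  TTTF.T
  TTTTTT
  TTTTTT
Step 2: 7 trees catch fire, 4 burn out
  T.TFTT
  TTF.FT
  TF...F
  TTF..T
  TTTFTT
  TTTTTT
Step 3: 10 trees catch fire, 7 burn out
  T.F.FT
  TF...F
  F.....
  TF...F
  TTF.FT
  TTTFTT
Step 4: 7 trees catch fire, 10 burn out
  T....F
  F.....
  ......
  F.....
  TF...F
  TTF.FT

T....F
F.....
......
F.....
TF...F
TTF.FT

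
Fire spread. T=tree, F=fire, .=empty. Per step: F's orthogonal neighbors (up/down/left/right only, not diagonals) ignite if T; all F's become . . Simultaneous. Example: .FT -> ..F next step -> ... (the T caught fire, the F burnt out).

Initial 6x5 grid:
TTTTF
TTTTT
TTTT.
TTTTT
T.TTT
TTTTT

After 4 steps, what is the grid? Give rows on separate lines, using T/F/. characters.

Step 1: 2 trees catch fire, 1 burn out
  TTTF.
  TTTTF
  TTTT.
  TTTTT
  T.TTT
  TTTTT
Step 2: 2 trees catch fire, 2 burn out
  TTF..
  TTTF.
  TTTT.
  TTTTT
  T.TTT
  TTTTT
Step 3: 3 trees catch fire, 2 burn out
  TF...
  TTF..
  TTTF.
  TTTTT
  T.TTT
  TTTTT
Step 4: 4 trees catch fire, 3 burn out
  F....
  TF...
  TTF..
  TTTFT
  T.TTT
  TTTTT

F....
TF...
TTF..
TTTFT
T.TTT
TTTTT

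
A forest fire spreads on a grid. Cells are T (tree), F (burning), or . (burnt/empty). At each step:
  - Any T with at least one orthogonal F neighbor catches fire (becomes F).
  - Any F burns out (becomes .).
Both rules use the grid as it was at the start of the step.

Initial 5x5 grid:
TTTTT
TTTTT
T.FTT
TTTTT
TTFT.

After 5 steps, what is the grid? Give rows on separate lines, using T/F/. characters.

Step 1: 5 trees catch fire, 2 burn out
  TTTTT
  TTFTT
  T..FT
  TTFTT
  TF.F.
Step 2: 7 trees catch fire, 5 burn out
  TTFTT
  TF.FT
  T...F
  TF.FT
  F....
Step 3: 6 trees catch fire, 7 burn out
  TF.FT
  F...F
  T....
  F...F
  .....
Step 4: 3 trees catch fire, 6 burn out
  F...F
  .....
  F....
  .....
  .....
Step 5: 0 trees catch fire, 3 burn out
  .....
  .....
  .....
  .....
  .....

.....
.....
.....
.....
.....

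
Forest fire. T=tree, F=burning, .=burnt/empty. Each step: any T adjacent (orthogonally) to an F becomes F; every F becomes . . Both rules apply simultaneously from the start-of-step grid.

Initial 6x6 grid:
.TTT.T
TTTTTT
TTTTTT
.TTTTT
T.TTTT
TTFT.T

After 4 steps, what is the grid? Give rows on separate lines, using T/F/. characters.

Step 1: 3 trees catch fire, 1 burn out
  .TTT.T
  TTTTTT
  TTTTTT
  .TTTTT
  T.FTTT
  TF.F.T
Step 2: 3 trees catch fire, 3 burn out
  .TTT.T
  TTTTTT
  TTTTTT
  .TFTTT
  T..FTT
  F....T
Step 3: 5 trees catch fire, 3 burn out
  .TTT.T
  TTTTTT
  TTFTTT
  .F.FTT
  F...FT
  .....T
Step 4: 5 trees catch fire, 5 burn out
  .TTT.T
  TTFTTT
  TF.FTT
  ....FT
  .....F
  .....T

.TTT.T
TTFTTT
TF.FTT
....FT
.....F
.....T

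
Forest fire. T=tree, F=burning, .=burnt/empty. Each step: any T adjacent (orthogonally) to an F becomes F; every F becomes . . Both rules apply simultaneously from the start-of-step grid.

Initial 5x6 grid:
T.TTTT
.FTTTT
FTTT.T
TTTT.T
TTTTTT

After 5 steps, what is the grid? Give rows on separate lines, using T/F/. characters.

Step 1: 3 trees catch fire, 2 burn out
  T.TTTT
  ..FTTT
  .FTT.T
  FTTT.T
  TTTTTT
Step 2: 5 trees catch fire, 3 burn out
  T.FTTT
  ...FTT
  ..FT.T
  .FTT.T
  FTTTTT
Step 3: 5 trees catch fire, 5 burn out
  T..FTT
  ....FT
  ...F.T
  ..FT.T
  .FTTTT
Step 4: 4 trees catch fire, 5 burn out
  T...FT
  .....F
  .....T
  ...F.T
  ..FTTT
Step 5: 3 trees catch fire, 4 burn out
  T....F
  ......
  .....F
  .....T
  ...FTT

T....F
......
.....F
.....T
...FTT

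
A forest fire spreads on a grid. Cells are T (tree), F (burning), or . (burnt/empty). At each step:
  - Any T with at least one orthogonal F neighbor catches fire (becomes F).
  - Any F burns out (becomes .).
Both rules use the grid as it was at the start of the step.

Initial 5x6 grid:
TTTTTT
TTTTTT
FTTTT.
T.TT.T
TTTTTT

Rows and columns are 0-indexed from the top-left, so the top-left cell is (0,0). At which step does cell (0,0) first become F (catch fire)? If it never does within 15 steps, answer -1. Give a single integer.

Step 1: cell (0,0)='T' (+3 fires, +1 burnt)
Step 2: cell (0,0)='F' (+4 fires, +3 burnt)
  -> target ignites at step 2
Step 3: cell (0,0)='.' (+5 fires, +4 burnt)
Step 4: cell (0,0)='.' (+5 fires, +5 burnt)
Step 5: cell (0,0)='.' (+3 fires, +5 burnt)
Step 6: cell (0,0)='.' (+3 fires, +3 burnt)
Step 7: cell (0,0)='.' (+2 fires, +3 burnt)
Step 8: cell (0,0)='.' (+1 fires, +2 burnt)
Step 9: cell (0,0)='.' (+0 fires, +1 burnt)
  fire out at step 9

2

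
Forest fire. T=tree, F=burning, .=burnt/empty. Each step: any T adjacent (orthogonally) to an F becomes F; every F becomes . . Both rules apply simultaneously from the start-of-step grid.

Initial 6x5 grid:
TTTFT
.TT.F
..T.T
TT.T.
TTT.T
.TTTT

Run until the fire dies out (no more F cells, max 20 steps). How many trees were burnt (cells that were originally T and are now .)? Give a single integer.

Answer: 8

Derivation:
Step 1: +3 fires, +2 burnt (F count now 3)
Step 2: +2 fires, +3 burnt (F count now 2)
Step 3: +3 fires, +2 burnt (F count now 3)
Step 4: +0 fires, +3 burnt (F count now 0)
Fire out after step 4
Initially T: 19, now '.': 19
Total burnt (originally-T cells now '.'): 8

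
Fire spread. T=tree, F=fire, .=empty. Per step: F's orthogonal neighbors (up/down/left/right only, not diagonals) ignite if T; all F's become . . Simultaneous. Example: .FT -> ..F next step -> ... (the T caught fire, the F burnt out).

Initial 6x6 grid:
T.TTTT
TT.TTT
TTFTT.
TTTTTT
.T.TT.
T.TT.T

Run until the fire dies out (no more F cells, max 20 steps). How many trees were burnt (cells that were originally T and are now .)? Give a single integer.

Step 1: +3 fires, +1 burnt (F count now 3)
Step 2: +6 fires, +3 burnt (F count now 6)
Step 3: +7 fires, +6 burnt (F count now 7)
Step 4: +7 fires, +7 burnt (F count now 7)
Step 5: +2 fires, +7 burnt (F count now 2)
Step 6: +0 fires, +2 burnt (F count now 0)
Fire out after step 6
Initially T: 27, now '.': 34
Total burnt (originally-T cells now '.'): 25

Answer: 25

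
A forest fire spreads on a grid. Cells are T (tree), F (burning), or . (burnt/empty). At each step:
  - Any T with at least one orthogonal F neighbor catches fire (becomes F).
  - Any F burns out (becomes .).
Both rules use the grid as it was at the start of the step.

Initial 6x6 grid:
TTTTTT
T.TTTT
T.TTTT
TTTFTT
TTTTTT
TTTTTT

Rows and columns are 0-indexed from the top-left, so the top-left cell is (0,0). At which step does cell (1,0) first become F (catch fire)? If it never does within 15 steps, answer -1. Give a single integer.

Step 1: cell (1,0)='T' (+4 fires, +1 burnt)
Step 2: cell (1,0)='T' (+8 fires, +4 burnt)
Step 3: cell (1,0)='T' (+9 fires, +8 burnt)
Step 4: cell (1,0)='T' (+7 fires, +9 burnt)
Step 5: cell (1,0)='F' (+4 fires, +7 burnt)
  -> target ignites at step 5
Step 6: cell (1,0)='.' (+1 fires, +4 burnt)
Step 7: cell (1,0)='.' (+0 fires, +1 burnt)
  fire out at step 7

5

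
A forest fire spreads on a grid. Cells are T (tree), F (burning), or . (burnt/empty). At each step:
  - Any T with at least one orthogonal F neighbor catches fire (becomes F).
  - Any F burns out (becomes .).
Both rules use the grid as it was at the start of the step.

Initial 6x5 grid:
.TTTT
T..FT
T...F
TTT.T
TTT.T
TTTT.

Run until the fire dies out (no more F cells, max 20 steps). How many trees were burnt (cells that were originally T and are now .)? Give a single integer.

Answer: 7

Derivation:
Step 1: +3 fires, +2 burnt (F count now 3)
Step 2: +3 fires, +3 burnt (F count now 3)
Step 3: +1 fires, +3 burnt (F count now 1)
Step 4: +0 fires, +1 burnt (F count now 0)
Fire out after step 4
Initially T: 19, now '.': 18
Total burnt (originally-T cells now '.'): 7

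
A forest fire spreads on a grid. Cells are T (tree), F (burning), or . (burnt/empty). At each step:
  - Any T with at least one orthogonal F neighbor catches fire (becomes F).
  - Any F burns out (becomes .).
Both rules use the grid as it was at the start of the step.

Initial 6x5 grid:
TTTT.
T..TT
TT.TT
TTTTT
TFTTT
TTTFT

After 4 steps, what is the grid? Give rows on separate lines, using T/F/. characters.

Step 1: 7 trees catch fire, 2 burn out
  TTTT.
  T..TT
  TT.TT
  TFTTT
  F.FFT
  TFF.F
Step 2: 6 trees catch fire, 7 burn out
  TTTT.
  T..TT
  TF.TT
  F.FFT
  ....F
  F....
Step 3: 3 trees catch fire, 6 burn out
  TTTT.
  T..TT
  F..FT
  ....F
  .....
  .....
Step 4: 3 trees catch fire, 3 burn out
  TTTT.
  F..FT
  ....F
  .....
  .....
  .....

TTTT.
F..FT
....F
.....
.....
.....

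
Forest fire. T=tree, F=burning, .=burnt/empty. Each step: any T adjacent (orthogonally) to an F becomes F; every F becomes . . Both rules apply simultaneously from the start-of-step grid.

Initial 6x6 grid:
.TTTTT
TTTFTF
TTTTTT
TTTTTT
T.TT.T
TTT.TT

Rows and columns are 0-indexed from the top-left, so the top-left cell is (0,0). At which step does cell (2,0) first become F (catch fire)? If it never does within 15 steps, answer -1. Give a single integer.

Step 1: cell (2,0)='T' (+6 fires, +2 burnt)
Step 2: cell (2,0)='T' (+7 fires, +6 burnt)
Step 3: cell (2,0)='T' (+7 fires, +7 burnt)
Step 4: cell (2,0)='F' (+4 fires, +7 burnt)
  -> target ignites at step 4
Step 5: cell (2,0)='.' (+3 fires, +4 burnt)
Step 6: cell (2,0)='.' (+2 fires, +3 burnt)
Step 7: cell (2,0)='.' (+1 fires, +2 burnt)
Step 8: cell (2,0)='.' (+0 fires, +1 burnt)
  fire out at step 8

4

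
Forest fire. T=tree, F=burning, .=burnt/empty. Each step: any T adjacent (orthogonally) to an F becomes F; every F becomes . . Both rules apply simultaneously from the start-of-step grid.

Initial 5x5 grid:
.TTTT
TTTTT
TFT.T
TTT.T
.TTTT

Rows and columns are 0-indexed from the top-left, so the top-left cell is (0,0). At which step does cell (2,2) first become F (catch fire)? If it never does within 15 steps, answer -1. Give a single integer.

Step 1: cell (2,2)='F' (+4 fires, +1 burnt)
  -> target ignites at step 1
Step 2: cell (2,2)='.' (+6 fires, +4 burnt)
Step 3: cell (2,2)='.' (+3 fires, +6 burnt)
Step 4: cell (2,2)='.' (+3 fires, +3 burnt)
Step 5: cell (2,2)='.' (+3 fires, +3 burnt)
Step 6: cell (2,2)='.' (+1 fires, +3 burnt)
Step 7: cell (2,2)='.' (+0 fires, +1 burnt)
  fire out at step 7

1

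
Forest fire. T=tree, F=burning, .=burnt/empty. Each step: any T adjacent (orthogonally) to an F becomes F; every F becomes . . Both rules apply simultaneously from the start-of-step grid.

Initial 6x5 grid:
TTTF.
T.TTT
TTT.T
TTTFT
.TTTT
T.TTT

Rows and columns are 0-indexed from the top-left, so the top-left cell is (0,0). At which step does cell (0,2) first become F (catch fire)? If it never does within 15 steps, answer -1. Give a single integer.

Step 1: cell (0,2)='F' (+5 fires, +2 burnt)
  -> target ignites at step 1
Step 2: cell (0,2)='.' (+9 fires, +5 burnt)
Step 3: cell (0,2)='.' (+6 fires, +9 burnt)
Step 4: cell (0,2)='.' (+2 fires, +6 burnt)
Step 5: cell (0,2)='.' (+0 fires, +2 burnt)
  fire out at step 5

1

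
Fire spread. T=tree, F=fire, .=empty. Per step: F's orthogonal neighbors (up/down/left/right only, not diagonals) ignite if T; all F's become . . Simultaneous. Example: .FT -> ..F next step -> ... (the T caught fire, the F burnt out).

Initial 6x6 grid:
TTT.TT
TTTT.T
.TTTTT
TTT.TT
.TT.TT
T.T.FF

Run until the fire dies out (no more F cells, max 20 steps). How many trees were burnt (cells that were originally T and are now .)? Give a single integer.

Answer: 25

Derivation:
Step 1: +2 fires, +2 burnt (F count now 2)
Step 2: +2 fires, +2 burnt (F count now 2)
Step 3: +2 fires, +2 burnt (F count now 2)
Step 4: +2 fires, +2 burnt (F count now 2)
Step 5: +3 fires, +2 burnt (F count now 3)
Step 6: +4 fires, +3 burnt (F count now 4)
Step 7: +4 fires, +4 burnt (F count now 4)
Step 8: +5 fires, +4 burnt (F count now 5)
Step 9: +1 fires, +5 burnt (F count now 1)
Step 10: +0 fires, +1 burnt (F count now 0)
Fire out after step 10
Initially T: 26, now '.': 35
Total burnt (originally-T cells now '.'): 25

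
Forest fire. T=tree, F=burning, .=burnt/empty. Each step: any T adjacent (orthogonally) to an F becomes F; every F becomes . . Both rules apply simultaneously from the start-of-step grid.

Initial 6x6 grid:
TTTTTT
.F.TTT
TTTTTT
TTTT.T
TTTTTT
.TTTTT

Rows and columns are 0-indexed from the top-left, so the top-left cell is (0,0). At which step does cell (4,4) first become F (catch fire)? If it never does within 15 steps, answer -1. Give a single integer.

Step 1: cell (4,4)='T' (+2 fires, +1 burnt)
Step 2: cell (4,4)='T' (+5 fires, +2 burnt)
Step 3: cell (4,4)='T' (+5 fires, +5 burnt)
Step 4: cell (4,4)='T' (+7 fires, +5 burnt)
Step 5: cell (4,4)='T' (+5 fires, +7 burnt)
Step 6: cell (4,4)='F' (+4 fires, +5 burnt)
  -> target ignites at step 6
Step 7: cell (4,4)='.' (+2 fires, +4 burnt)
Step 8: cell (4,4)='.' (+1 fires, +2 burnt)
Step 9: cell (4,4)='.' (+0 fires, +1 burnt)
  fire out at step 9

6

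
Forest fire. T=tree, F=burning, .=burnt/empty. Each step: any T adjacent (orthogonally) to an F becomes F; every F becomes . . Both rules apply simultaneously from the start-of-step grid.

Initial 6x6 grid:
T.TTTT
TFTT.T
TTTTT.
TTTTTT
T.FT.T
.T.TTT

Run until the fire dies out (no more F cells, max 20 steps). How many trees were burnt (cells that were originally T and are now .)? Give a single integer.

Step 1: +5 fires, +2 burnt (F count now 5)
Step 2: +8 fires, +5 burnt (F count now 8)
Step 3: +5 fires, +8 burnt (F count now 5)
Step 4: +5 fires, +5 burnt (F count now 5)
Step 5: +2 fires, +5 burnt (F count now 2)
Step 6: +1 fires, +2 burnt (F count now 1)
Step 7: +0 fires, +1 burnt (F count now 0)
Fire out after step 7
Initially T: 27, now '.': 35
Total burnt (originally-T cells now '.'): 26

Answer: 26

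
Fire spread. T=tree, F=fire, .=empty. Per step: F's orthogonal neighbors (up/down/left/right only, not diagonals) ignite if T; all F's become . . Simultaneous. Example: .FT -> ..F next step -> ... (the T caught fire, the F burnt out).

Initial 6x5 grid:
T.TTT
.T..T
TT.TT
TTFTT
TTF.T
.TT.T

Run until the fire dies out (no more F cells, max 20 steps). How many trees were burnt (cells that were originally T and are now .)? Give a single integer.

Step 1: +4 fires, +2 burnt (F count now 4)
Step 2: +6 fires, +4 burnt (F count now 6)
Step 3: +4 fires, +6 burnt (F count now 4)
Step 4: +2 fires, +4 burnt (F count now 2)
Step 5: +1 fires, +2 burnt (F count now 1)
Step 6: +1 fires, +1 burnt (F count now 1)
Step 7: +1 fires, +1 burnt (F count now 1)
Step 8: +0 fires, +1 burnt (F count now 0)
Fire out after step 8
Initially T: 20, now '.': 29
Total burnt (originally-T cells now '.'): 19

Answer: 19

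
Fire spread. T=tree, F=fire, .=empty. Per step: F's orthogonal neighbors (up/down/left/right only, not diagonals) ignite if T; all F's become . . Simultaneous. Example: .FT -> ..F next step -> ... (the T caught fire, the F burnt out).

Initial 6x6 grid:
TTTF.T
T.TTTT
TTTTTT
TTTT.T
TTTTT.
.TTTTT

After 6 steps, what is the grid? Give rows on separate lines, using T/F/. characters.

Step 1: 2 trees catch fire, 1 burn out
  TTF..T
  T.TFTT
  TTTTTT
  TTTT.T
  TTTTT.
  .TTTTT
Step 2: 4 trees catch fire, 2 burn out
  TF...T
  T.F.FT
  TTTFTT
  TTTT.T
  TTTTT.
  .TTTTT
Step 3: 5 trees catch fire, 4 burn out
  F....T
  T....F
  TTF.FT
  TTTF.T
  TTTTT.
  .TTTTT
Step 4: 6 trees catch fire, 5 burn out
  .....F
  F.....
  TF...F
  TTF..T
  TTTFT.
  .TTTTT
Step 5: 6 trees catch fire, 6 burn out
  ......
  ......
  F.....
  TF...F
  TTF.F.
  .TTFTT
Step 6: 4 trees catch fire, 6 burn out
  ......
  ......
  ......
  F.....
  TF....
  .TF.FT

......
......
......
F.....
TF....
.TF.FT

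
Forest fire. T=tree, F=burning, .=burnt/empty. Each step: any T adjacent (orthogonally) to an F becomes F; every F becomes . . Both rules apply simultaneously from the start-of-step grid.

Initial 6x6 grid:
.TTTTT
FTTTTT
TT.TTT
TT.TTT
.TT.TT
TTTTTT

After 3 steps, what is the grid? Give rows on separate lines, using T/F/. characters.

Step 1: 2 trees catch fire, 1 burn out
  .TTTTT
  .FTTTT
  FT.TTT
  TT.TTT
  .TT.TT
  TTTTTT
Step 2: 4 trees catch fire, 2 burn out
  .FTTTT
  ..FTTT
  .F.TTT
  FT.TTT
  .TT.TT
  TTTTTT
Step 3: 3 trees catch fire, 4 burn out
  ..FTTT
  ...FTT
  ...TTT
  .F.TTT
  .TT.TT
  TTTTTT

..FTTT
...FTT
...TTT
.F.TTT
.TT.TT
TTTTTT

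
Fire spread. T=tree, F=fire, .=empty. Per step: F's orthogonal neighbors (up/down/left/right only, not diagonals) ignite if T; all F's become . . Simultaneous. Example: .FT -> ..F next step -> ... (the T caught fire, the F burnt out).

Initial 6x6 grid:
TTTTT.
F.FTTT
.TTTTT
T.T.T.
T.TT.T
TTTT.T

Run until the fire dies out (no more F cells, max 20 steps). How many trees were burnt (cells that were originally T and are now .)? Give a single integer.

Answer: 23

Derivation:
Step 1: +4 fires, +2 burnt (F count now 4)
Step 2: +6 fires, +4 burnt (F count now 6)
Step 3: +4 fires, +6 burnt (F count now 4)
Step 4: +4 fires, +4 burnt (F count now 4)
Step 5: +2 fires, +4 burnt (F count now 2)
Step 6: +1 fires, +2 burnt (F count now 1)
Step 7: +1 fires, +1 burnt (F count now 1)
Step 8: +1 fires, +1 burnt (F count now 1)
Step 9: +0 fires, +1 burnt (F count now 0)
Fire out after step 9
Initially T: 25, now '.': 34
Total burnt (originally-T cells now '.'): 23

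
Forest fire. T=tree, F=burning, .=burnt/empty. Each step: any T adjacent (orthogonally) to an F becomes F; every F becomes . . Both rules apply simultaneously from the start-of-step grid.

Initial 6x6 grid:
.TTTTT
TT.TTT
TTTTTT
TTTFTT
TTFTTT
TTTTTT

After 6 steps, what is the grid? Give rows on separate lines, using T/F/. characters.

Step 1: 6 trees catch fire, 2 burn out
  .TTTTT
  TT.TTT
  TTTFTT
  TTF.FT
  TF.FTT
  TTFTTT
Step 2: 9 trees catch fire, 6 burn out
  .TTTTT
  TT.FTT
  TTF.FT
  TF...F
  F...FT
  TF.FTT
Step 3: 8 trees catch fire, 9 burn out
  .TTFTT
  TT..FT
  TF...F
  F.....
  .....F
  F...FT
Step 4: 6 trees catch fire, 8 burn out
  .TF.FT
  TF...F
  F.....
  ......
  ......
  .....F
Step 5: 3 trees catch fire, 6 burn out
  .F...F
  F.....
  ......
  ......
  ......
  ......
Step 6: 0 trees catch fire, 3 burn out
  ......
  ......
  ......
  ......
  ......
  ......

......
......
......
......
......
......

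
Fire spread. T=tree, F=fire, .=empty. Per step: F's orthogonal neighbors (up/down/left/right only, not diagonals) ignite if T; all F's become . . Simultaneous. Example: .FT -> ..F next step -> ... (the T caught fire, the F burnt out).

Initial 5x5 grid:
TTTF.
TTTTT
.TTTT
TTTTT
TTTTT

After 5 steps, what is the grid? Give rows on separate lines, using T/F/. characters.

Step 1: 2 trees catch fire, 1 burn out
  TTF..
  TTTFT
  .TTTT
  TTTTT
  TTTTT
Step 2: 4 trees catch fire, 2 burn out
  TF...
  TTF.F
  .TTFT
  TTTTT
  TTTTT
Step 3: 5 trees catch fire, 4 burn out
  F....
  TF...
  .TF.F
  TTTFT
  TTTTT
Step 4: 5 trees catch fire, 5 burn out
  .....
  F....
  .F...
  TTF.F
  TTTFT
Step 5: 3 trees catch fire, 5 burn out
  .....
  .....
  .....
  TF...
  TTF.F

.....
.....
.....
TF...
TTF.F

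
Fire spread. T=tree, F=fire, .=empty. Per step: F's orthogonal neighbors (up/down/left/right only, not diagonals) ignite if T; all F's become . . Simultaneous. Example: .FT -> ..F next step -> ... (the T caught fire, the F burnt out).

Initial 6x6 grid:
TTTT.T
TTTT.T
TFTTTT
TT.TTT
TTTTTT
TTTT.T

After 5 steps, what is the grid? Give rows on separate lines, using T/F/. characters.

Step 1: 4 trees catch fire, 1 burn out
  TTTT.T
  TFTT.T
  F.FTTT
  TF.TTT
  TTTTTT
  TTTT.T
Step 2: 6 trees catch fire, 4 burn out
  TFTT.T
  F.FT.T
  ...FTT
  F..TTT
  TFTTTT
  TTTT.T
Step 3: 8 trees catch fire, 6 burn out
  F.FT.T
  ...F.T
  ....FT
  ...FTT
  F.FTTT
  TFTT.T
Step 4: 6 trees catch fire, 8 burn out
  ...F.T
  .....T
  .....F
  ....FT
  ...FTT
  F.FT.T
Step 5: 4 trees catch fire, 6 burn out
  .....T
  .....F
  ......
  .....F
  ....FT
  ...F.T

.....T
.....F
......
.....F
....FT
...F.T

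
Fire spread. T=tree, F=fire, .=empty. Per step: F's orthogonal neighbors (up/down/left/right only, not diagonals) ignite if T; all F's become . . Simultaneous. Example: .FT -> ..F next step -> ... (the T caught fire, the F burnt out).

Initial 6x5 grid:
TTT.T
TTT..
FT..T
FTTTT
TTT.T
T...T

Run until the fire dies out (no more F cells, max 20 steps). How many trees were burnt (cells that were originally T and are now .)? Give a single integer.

Answer: 18

Derivation:
Step 1: +4 fires, +2 burnt (F count now 4)
Step 2: +5 fires, +4 burnt (F count now 5)
Step 3: +4 fires, +5 burnt (F count now 4)
Step 4: +2 fires, +4 burnt (F count now 2)
Step 5: +2 fires, +2 burnt (F count now 2)
Step 6: +1 fires, +2 burnt (F count now 1)
Step 7: +0 fires, +1 burnt (F count now 0)
Fire out after step 7
Initially T: 19, now '.': 29
Total burnt (originally-T cells now '.'): 18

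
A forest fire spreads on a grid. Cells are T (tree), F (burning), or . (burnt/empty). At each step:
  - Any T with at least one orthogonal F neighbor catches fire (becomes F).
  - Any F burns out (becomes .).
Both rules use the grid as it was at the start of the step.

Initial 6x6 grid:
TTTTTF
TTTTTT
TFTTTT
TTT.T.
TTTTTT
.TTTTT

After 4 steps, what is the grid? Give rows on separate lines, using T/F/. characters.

Step 1: 6 trees catch fire, 2 burn out
  TTTTF.
  TFTTTF
  F.FTTT
  TFT.T.
  TTTTTT
  .TTTTT
Step 2: 10 trees catch fire, 6 burn out
  TFTF..
  F.FTF.
  ...FTF
  F.F.T.
  TFTTTT
  .TTTTT
Step 3: 7 trees catch fire, 10 burn out
  F.F...
  ...F..
  ....F.
  ....T.
  F.FTTT
  .FTTTT
Step 4: 3 trees catch fire, 7 burn out
  ......
  ......
  ......
  ....F.
  ...FTT
  ..FTTT

......
......
......
....F.
...FTT
..FTTT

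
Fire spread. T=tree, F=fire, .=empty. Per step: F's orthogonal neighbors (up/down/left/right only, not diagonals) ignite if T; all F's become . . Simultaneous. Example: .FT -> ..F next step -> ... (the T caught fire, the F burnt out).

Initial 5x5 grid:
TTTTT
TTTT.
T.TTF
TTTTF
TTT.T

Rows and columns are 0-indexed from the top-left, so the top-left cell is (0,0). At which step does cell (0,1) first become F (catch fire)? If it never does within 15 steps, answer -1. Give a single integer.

Step 1: cell (0,1)='T' (+3 fires, +2 burnt)
Step 2: cell (0,1)='T' (+3 fires, +3 burnt)
Step 3: cell (0,1)='T' (+4 fires, +3 burnt)
Step 4: cell (0,1)='T' (+5 fires, +4 burnt)
Step 5: cell (0,1)='F' (+4 fires, +5 burnt)
  -> target ignites at step 5
Step 6: cell (0,1)='.' (+1 fires, +4 burnt)
Step 7: cell (0,1)='.' (+0 fires, +1 burnt)
  fire out at step 7

5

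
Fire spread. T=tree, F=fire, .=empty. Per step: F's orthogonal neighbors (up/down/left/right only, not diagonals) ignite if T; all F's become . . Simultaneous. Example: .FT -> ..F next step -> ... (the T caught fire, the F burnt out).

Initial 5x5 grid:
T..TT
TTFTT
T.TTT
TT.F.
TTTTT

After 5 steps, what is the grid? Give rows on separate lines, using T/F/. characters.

Step 1: 5 trees catch fire, 2 burn out
  T..TT
  TF.FT
  T.FFT
  TT...
  TTTFT
Step 2: 6 trees catch fire, 5 burn out
  T..FT
  F...F
  T...F
  TT...
  TTF.F
Step 3: 4 trees catch fire, 6 burn out
  F...F
  .....
  F....
  TT...
  TF...
Step 4: 3 trees catch fire, 4 burn out
  .....
  .....
  .....
  FF...
  F....
Step 5: 0 trees catch fire, 3 burn out
  .....
  .....
  .....
  .....
  .....

.....
.....
.....
.....
.....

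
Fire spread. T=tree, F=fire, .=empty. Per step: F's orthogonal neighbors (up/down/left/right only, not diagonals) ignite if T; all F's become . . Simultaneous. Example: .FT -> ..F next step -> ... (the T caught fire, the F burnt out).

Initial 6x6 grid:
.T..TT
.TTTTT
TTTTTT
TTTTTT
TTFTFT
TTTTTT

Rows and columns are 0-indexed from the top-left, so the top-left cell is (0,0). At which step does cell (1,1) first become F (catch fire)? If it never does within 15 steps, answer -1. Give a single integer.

Step 1: cell (1,1)='T' (+7 fires, +2 burnt)
Step 2: cell (1,1)='T' (+9 fires, +7 burnt)
Step 3: cell (1,1)='T' (+7 fires, +9 burnt)
Step 4: cell (1,1)='F' (+5 fires, +7 burnt)
  -> target ignites at step 4
Step 5: cell (1,1)='.' (+2 fires, +5 burnt)
Step 6: cell (1,1)='.' (+0 fires, +2 burnt)
  fire out at step 6

4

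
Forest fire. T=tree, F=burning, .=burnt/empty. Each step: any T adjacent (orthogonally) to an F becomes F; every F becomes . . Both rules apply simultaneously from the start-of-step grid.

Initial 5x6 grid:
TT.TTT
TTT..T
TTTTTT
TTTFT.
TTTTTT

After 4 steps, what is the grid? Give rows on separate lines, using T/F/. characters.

Step 1: 4 trees catch fire, 1 burn out
  TT.TTT
  TTT..T
  TTTFTT
  TTF.F.
  TTTFTT
Step 2: 5 trees catch fire, 4 burn out
  TT.TTT
  TTT..T
  TTF.FT
  TF....
  TTF.FT
Step 3: 6 trees catch fire, 5 burn out
  TT.TTT
  TTF..T
  TF...F
  F.....
  TF...F
Step 4: 4 trees catch fire, 6 burn out
  TT.TTT
  TF...F
  F.....
  ......
  F.....

TT.TTT
TF...F
F.....
......
F.....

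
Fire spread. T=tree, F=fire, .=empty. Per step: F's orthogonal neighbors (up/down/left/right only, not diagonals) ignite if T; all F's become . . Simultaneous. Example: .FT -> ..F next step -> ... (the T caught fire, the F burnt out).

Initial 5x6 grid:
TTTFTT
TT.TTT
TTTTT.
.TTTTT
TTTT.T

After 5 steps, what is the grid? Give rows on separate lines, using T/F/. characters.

Step 1: 3 trees catch fire, 1 burn out
  TTF.FT
  TT.FTT
  TTTTT.
  .TTTTT
  TTTT.T
Step 2: 4 trees catch fire, 3 burn out
  TF...F
  TT..FT
  TTTFT.
  .TTTTT
  TTTT.T
Step 3: 6 trees catch fire, 4 burn out
  F.....
  TF...F
  TTF.F.
  .TTFTT
  TTTT.T
Step 4: 5 trees catch fire, 6 burn out
  ......
  F.....
  TF....
  .TF.FT
  TTTF.T
Step 5: 4 trees catch fire, 5 burn out
  ......
  ......
  F.....
  .F...F
  TTF..T

......
......
F.....
.F...F
TTF..T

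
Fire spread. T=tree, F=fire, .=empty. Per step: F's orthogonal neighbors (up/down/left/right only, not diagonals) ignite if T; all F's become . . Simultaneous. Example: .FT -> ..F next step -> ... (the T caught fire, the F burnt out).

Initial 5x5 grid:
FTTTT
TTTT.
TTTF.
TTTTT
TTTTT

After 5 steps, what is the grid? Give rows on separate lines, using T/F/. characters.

Step 1: 5 trees catch fire, 2 burn out
  .FTTT
  FTTF.
  TTF..
  TTTFT
  TTTTT
Step 2: 9 trees catch fire, 5 burn out
  ..FFT
  .FF..
  FF...
  TTF.F
  TTTFT
Step 3: 5 trees catch fire, 9 burn out
  ....F
  .....
  .....
  FF...
  TTF.F
Step 4: 2 trees catch fire, 5 burn out
  .....
  .....
  .....
  .....
  FF...
Step 5: 0 trees catch fire, 2 burn out
  .....
  .....
  .....
  .....
  .....

.....
.....
.....
.....
.....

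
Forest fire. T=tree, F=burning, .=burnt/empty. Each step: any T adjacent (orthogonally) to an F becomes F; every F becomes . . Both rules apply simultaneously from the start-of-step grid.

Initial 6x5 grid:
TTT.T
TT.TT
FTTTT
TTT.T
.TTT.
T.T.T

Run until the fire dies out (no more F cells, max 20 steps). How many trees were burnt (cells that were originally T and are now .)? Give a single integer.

Answer: 20

Derivation:
Step 1: +3 fires, +1 burnt (F count now 3)
Step 2: +4 fires, +3 burnt (F count now 4)
Step 3: +4 fires, +4 burnt (F count now 4)
Step 4: +4 fires, +4 burnt (F count now 4)
Step 5: +4 fires, +4 burnt (F count now 4)
Step 6: +1 fires, +4 burnt (F count now 1)
Step 7: +0 fires, +1 burnt (F count now 0)
Fire out after step 7
Initially T: 22, now '.': 28
Total burnt (originally-T cells now '.'): 20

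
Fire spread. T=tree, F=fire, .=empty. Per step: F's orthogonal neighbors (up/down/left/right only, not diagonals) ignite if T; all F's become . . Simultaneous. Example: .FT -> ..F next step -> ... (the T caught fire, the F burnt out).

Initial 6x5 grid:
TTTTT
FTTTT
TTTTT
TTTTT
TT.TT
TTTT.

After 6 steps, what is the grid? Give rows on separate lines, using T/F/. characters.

Step 1: 3 trees catch fire, 1 burn out
  FTTTT
  .FTTT
  FTTTT
  TTTTT
  TT.TT
  TTTT.
Step 2: 4 trees catch fire, 3 burn out
  .FTTT
  ..FTT
  .FTTT
  FTTTT
  TT.TT
  TTTT.
Step 3: 5 trees catch fire, 4 burn out
  ..FTT
  ...FT
  ..FTT
  .FTTT
  FT.TT
  TTTT.
Step 4: 6 trees catch fire, 5 burn out
  ...FT
  ....F
  ...FT
  ..FTT
  .F.TT
  FTTT.
Step 5: 4 trees catch fire, 6 burn out
  ....F
  .....
  ....F
  ...FT
  ...TT
  .FTT.
Step 6: 3 trees catch fire, 4 burn out
  .....
  .....
  .....
  ....F
  ...FT
  ..FT.

.....
.....
.....
....F
...FT
..FT.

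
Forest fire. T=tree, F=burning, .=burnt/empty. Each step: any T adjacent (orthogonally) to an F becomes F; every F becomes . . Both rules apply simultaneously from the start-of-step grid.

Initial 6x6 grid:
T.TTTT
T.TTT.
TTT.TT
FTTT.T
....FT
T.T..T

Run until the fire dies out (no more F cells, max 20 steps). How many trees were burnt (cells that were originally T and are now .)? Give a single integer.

Answer: 20

Derivation:
Step 1: +3 fires, +2 burnt (F count now 3)
Step 2: +5 fires, +3 burnt (F count now 5)
Step 3: +4 fires, +5 burnt (F count now 4)
Step 4: +2 fires, +4 burnt (F count now 2)
Step 5: +3 fires, +2 burnt (F count now 3)
Step 6: +2 fires, +3 burnt (F count now 2)
Step 7: +1 fires, +2 burnt (F count now 1)
Step 8: +0 fires, +1 burnt (F count now 0)
Fire out after step 8
Initially T: 22, now '.': 34
Total burnt (originally-T cells now '.'): 20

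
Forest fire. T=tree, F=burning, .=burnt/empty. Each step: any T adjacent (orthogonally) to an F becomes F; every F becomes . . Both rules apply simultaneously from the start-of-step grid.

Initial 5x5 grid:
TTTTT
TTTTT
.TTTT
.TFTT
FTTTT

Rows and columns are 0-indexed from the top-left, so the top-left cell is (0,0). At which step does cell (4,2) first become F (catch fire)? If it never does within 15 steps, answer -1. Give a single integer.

Step 1: cell (4,2)='F' (+5 fires, +2 burnt)
  -> target ignites at step 1
Step 2: cell (4,2)='.' (+5 fires, +5 burnt)
Step 3: cell (4,2)='.' (+5 fires, +5 burnt)
Step 4: cell (4,2)='.' (+4 fires, +5 burnt)
Step 5: cell (4,2)='.' (+2 fires, +4 burnt)
Step 6: cell (4,2)='.' (+0 fires, +2 burnt)
  fire out at step 6

1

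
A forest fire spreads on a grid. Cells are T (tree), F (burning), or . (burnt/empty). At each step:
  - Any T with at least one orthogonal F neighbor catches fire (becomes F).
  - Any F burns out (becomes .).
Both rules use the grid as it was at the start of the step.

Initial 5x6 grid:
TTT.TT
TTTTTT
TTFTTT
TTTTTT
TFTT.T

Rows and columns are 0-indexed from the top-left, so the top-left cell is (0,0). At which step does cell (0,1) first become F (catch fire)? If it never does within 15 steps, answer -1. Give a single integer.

Step 1: cell (0,1)='T' (+7 fires, +2 burnt)
Step 2: cell (0,1)='T' (+8 fires, +7 burnt)
Step 3: cell (0,1)='F' (+5 fires, +8 burnt)
  -> target ignites at step 3
Step 4: cell (0,1)='.' (+4 fires, +5 burnt)
Step 5: cell (0,1)='.' (+2 fires, +4 burnt)
Step 6: cell (0,1)='.' (+0 fires, +2 burnt)
  fire out at step 6

3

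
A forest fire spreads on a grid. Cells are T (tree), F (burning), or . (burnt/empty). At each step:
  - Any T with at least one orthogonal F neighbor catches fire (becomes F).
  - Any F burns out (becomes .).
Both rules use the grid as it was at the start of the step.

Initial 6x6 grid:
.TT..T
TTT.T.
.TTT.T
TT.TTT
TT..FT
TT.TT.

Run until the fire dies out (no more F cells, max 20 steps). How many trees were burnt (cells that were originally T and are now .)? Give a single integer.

Step 1: +3 fires, +1 burnt (F count now 3)
Step 2: +3 fires, +3 burnt (F count now 3)
Step 3: +2 fires, +3 burnt (F count now 2)
Step 4: +1 fires, +2 burnt (F count now 1)
Step 5: +2 fires, +1 burnt (F count now 2)
Step 6: +3 fires, +2 burnt (F count now 3)
Step 7: +4 fires, +3 burnt (F count now 4)
Step 8: +2 fires, +4 burnt (F count now 2)
Step 9: +1 fires, +2 burnt (F count now 1)
Step 10: +0 fires, +1 burnt (F count now 0)
Fire out after step 10
Initially T: 23, now '.': 34
Total burnt (originally-T cells now '.'): 21

Answer: 21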